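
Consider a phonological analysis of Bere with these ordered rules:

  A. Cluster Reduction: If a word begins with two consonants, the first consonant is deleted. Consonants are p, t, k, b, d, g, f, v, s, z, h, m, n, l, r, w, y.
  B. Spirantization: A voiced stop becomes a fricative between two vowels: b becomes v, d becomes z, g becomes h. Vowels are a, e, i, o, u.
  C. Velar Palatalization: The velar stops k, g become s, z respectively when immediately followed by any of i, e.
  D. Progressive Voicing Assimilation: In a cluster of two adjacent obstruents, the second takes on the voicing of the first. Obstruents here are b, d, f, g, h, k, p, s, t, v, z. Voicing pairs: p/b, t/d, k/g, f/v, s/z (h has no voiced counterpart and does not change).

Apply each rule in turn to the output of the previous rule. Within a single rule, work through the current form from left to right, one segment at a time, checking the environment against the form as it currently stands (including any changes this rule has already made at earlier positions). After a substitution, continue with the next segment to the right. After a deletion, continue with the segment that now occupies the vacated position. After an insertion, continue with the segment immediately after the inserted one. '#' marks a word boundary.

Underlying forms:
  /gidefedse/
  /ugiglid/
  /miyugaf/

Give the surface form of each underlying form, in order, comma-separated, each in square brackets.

/gidefedse/:
  A Cluster Reduction: no change — [gidefedse]
  B Spirantization: [gidefedse] → [gizefedse]
  C Velar Palatalization: [gizefedse] → [zizefedse]
  D Progressive Voicing Assimilation: [zizefedse] → [zizefedze]
/ugiglid/:
  A Cluster Reduction: no change — [ugiglid]
  B Spirantization: [ugiglid] → [uhiglid]
  C Velar Palatalization: no change — [uhiglid]
  D Progressive Voicing Assimilation: no change — [uhiglid]
/miyugaf/:
  A Cluster Reduction: no change — [miyugaf]
  B Spirantization: [miyugaf] → [miyuhaf]
  C Velar Palatalization: no change — [miyuhaf]
  D Progressive Voicing Assimilation: no change — [miyuhaf]

[zizefedze], [uhiglid], [miyuhaf]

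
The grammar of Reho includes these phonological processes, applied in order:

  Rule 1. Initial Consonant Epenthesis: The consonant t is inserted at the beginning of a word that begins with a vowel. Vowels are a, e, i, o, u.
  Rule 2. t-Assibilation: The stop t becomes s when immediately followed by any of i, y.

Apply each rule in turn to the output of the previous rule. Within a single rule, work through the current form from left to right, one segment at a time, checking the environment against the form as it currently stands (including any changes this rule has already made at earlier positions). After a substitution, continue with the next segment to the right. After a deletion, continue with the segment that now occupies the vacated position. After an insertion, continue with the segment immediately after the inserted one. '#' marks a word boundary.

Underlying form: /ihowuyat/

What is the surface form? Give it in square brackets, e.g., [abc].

[sihowuyat]

Rule 1 Initial Consonant Epenthesis: [ihowuyat] → [tihowuyat]
Rule 2 t-Assibilation: [tihowuyat] → [sihowuyat]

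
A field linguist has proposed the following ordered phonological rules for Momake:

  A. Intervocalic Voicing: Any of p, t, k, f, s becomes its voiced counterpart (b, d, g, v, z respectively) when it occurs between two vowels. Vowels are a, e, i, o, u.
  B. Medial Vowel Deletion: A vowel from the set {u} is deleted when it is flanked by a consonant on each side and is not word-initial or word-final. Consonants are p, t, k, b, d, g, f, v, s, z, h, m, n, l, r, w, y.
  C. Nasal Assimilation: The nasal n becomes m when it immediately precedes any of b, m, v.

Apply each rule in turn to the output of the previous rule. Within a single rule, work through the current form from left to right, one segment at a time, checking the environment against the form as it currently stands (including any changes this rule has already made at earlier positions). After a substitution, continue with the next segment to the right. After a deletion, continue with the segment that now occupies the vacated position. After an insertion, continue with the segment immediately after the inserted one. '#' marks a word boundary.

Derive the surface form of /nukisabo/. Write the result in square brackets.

A Intervocalic Voicing: [nukisabo] → [nugizabo]
B Medial Vowel Deletion: [nugizabo] → [ngizabo]
C Nasal Assimilation: no change — [ngizabo]

[ngizabo]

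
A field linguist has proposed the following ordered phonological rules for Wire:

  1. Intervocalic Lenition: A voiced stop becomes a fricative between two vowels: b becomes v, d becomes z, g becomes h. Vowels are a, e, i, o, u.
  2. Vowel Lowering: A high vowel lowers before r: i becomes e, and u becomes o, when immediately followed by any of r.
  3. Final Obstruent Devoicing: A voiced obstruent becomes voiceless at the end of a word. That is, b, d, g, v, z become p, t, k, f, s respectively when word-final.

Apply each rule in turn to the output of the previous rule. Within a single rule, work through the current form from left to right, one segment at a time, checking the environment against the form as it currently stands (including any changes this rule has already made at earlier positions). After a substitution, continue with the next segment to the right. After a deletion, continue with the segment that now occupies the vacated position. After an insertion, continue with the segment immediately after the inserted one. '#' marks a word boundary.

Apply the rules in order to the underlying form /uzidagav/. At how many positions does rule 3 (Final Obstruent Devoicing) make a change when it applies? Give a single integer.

1 Intervocalic Lenition: [uzidagav] → [uzizahav]
2 Vowel Lowering: no change — [uzizahav]
3 Final Obstruent Devoicing: [uzizahav] → [uzizahaf]
Rule 3 changed 1 position(s).

1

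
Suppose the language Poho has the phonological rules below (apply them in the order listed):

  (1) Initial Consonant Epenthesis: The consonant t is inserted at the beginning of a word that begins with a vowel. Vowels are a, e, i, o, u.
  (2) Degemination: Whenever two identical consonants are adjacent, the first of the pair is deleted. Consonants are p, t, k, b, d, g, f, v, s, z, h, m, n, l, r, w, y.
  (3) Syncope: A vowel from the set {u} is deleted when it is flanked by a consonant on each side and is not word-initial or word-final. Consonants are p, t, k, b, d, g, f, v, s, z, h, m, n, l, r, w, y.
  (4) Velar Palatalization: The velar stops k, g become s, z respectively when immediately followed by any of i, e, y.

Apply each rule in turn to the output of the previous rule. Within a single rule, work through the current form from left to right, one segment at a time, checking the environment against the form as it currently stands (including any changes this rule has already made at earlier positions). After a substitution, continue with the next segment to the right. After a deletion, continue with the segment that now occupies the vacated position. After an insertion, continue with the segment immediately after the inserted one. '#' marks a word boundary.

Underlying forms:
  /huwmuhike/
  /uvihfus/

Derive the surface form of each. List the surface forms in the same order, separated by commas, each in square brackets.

/huwmuhike/:
  (1) Initial Consonant Epenthesis: no change — [huwmuhike]
  (2) Degemination: no change — [huwmuhike]
  (3) Syncope: [huwmuhike] → [hwmhike]
  (4) Velar Palatalization: [hwmhike] → [hwmhise]
/uvihfus/:
  (1) Initial Consonant Epenthesis: [uvihfus] → [tuvihfus]
  (2) Degemination: no change — [tuvihfus]
  (3) Syncope: [tuvihfus] → [tvihfs]
  (4) Velar Palatalization: no change — [tvihfs]

[hwmhise], [tvihfs]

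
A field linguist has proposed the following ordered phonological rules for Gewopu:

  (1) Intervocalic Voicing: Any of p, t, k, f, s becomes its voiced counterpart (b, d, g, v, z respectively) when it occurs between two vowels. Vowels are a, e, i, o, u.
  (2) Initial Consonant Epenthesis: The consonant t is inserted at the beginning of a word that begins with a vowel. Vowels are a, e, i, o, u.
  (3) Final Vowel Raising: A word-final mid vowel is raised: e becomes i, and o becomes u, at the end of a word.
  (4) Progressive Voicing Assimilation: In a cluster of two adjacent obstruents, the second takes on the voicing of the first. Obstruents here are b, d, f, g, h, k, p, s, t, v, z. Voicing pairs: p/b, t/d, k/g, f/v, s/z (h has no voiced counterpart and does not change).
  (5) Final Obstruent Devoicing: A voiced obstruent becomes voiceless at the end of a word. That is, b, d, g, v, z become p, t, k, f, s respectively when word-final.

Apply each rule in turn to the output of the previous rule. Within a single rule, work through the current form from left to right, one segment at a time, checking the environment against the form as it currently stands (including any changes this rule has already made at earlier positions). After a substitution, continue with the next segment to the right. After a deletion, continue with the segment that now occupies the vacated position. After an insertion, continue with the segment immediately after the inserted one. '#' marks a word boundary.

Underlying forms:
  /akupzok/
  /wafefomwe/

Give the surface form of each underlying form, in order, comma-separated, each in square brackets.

/akupzok/:
  (1) Intervocalic Voicing: [akupzok] → [agupzok]
  (2) Initial Consonant Epenthesis: [agupzok] → [tagupzok]
  (3) Final Vowel Raising: no change — [tagupzok]
  (4) Progressive Voicing Assimilation: [tagupzok] → [tagupsok]
  (5) Final Obstruent Devoicing: no change — [tagupsok]
/wafefomwe/:
  (1) Intervocalic Voicing: [wafefomwe] → [wavevomwe]
  (2) Initial Consonant Epenthesis: no change — [wavevomwe]
  (3) Final Vowel Raising: [wavevomwe] → [wavevomwi]
  (4) Progressive Voicing Assimilation: no change — [wavevomwi]
  (5) Final Obstruent Devoicing: no change — [wavevomwi]

[tagupsok], [wavevomwi]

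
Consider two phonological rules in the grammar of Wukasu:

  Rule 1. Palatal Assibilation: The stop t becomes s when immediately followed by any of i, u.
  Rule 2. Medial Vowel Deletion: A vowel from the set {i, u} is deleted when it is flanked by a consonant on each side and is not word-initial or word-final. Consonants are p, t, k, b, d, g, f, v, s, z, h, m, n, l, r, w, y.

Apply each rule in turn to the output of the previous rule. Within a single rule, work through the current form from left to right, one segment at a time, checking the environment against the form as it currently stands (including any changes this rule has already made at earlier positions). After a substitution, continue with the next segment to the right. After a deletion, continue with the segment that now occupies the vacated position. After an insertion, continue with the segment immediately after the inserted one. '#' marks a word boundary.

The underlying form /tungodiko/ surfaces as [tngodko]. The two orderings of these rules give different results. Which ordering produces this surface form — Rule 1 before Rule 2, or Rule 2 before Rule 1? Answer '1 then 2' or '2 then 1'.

2 then 1

Order 1 then 2:
  1 Palatal Assibilation: [tungodiko] → [sungodiko]
  2 Medial Vowel Deletion: [sungodiko] → [sngodko]
  result: [sngodko]
Order 2 then 1:
  2 Medial Vowel Deletion: [tungodiko] → [tngodko]
  1 Palatal Assibilation: no change — [tngodko]
  result: [tngodko]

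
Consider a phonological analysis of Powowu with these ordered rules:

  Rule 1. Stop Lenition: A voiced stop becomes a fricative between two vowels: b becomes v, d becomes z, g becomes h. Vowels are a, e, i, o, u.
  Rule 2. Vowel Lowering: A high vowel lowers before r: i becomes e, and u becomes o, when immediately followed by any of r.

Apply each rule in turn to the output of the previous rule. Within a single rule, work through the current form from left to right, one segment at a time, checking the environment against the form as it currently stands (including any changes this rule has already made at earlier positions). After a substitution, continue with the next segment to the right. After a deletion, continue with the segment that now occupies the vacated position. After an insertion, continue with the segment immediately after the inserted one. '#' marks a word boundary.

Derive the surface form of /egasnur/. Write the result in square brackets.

[ehasnor]

Rule 1 Stop Lenition: [egasnur] → [ehasnur]
Rule 2 Vowel Lowering: [ehasnur] → [ehasnor]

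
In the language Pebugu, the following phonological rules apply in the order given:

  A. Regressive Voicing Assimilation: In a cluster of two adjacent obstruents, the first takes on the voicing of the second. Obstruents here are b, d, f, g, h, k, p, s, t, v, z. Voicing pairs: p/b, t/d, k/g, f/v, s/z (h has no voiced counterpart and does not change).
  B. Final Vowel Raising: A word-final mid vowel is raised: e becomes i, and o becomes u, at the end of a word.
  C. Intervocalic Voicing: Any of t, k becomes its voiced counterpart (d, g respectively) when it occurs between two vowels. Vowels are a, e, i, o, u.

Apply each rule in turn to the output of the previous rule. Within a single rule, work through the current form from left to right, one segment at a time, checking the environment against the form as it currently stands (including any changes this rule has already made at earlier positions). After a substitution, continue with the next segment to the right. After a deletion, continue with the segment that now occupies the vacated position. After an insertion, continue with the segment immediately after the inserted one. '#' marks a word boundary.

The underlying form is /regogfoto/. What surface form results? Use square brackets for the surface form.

A Regressive Voicing Assimilation: [regogfoto] → [regokfoto]
B Final Vowel Raising: [regokfoto] → [regokfotu]
C Intervocalic Voicing: [regokfotu] → [regokfodu]

[regokfodu]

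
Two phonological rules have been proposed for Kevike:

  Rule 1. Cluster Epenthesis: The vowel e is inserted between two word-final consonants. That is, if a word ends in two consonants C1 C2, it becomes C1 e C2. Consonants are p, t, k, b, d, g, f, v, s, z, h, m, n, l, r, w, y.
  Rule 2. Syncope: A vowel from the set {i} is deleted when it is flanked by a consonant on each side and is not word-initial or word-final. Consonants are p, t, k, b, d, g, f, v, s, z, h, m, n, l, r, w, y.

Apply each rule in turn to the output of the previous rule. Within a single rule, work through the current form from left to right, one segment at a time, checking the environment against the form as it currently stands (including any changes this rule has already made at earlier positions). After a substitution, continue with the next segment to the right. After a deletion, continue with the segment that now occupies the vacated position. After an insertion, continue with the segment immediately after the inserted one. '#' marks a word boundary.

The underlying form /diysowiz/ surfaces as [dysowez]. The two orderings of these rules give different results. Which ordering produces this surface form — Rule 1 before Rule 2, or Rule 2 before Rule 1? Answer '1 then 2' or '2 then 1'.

Order 1 then 2:
  1 Cluster Epenthesis: no change — [diysowiz]
  2 Syncope: [diysowiz] → [dysowz]
  result: [dysowz]
Order 2 then 1:
  2 Syncope: [diysowiz] → [dysowz]
  1 Cluster Epenthesis: [dysowz] → [dysowez]
  result: [dysowez]

2 then 1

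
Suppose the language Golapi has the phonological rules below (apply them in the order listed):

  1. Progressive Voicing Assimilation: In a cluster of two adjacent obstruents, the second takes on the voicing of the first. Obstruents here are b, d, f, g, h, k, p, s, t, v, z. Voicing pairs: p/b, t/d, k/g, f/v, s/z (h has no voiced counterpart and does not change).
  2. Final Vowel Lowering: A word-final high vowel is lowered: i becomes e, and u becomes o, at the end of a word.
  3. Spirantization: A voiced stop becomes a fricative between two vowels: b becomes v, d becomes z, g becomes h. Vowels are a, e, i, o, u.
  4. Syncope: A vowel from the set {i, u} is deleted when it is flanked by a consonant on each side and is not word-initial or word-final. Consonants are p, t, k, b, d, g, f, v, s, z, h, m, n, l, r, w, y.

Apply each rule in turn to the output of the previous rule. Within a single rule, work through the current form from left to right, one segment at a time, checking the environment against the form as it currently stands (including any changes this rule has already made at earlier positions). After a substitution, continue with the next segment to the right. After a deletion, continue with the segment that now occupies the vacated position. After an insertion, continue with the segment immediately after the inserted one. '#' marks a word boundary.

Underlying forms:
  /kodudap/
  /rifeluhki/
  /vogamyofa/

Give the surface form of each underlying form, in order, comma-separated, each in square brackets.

[kozzap], [rfelhke], [vohamyofa]

/kodudap/:
  1 Progressive Voicing Assimilation: no change — [kodudap]
  2 Final Vowel Lowering: no change — [kodudap]
  3 Spirantization: [kodudap] → [kozuzap]
  4 Syncope: [kozuzap] → [kozzap]
/rifeluhki/:
  1 Progressive Voicing Assimilation: no change — [rifeluhki]
  2 Final Vowel Lowering: [rifeluhki] → [rifeluhke]
  3 Spirantization: no change — [rifeluhke]
  4 Syncope: [rifeluhke] → [rfelhke]
/vogamyofa/:
  1 Progressive Voicing Assimilation: no change — [vogamyofa]
  2 Final Vowel Lowering: no change — [vogamyofa]
  3 Spirantization: [vogamyofa] → [vohamyofa]
  4 Syncope: no change — [vohamyofa]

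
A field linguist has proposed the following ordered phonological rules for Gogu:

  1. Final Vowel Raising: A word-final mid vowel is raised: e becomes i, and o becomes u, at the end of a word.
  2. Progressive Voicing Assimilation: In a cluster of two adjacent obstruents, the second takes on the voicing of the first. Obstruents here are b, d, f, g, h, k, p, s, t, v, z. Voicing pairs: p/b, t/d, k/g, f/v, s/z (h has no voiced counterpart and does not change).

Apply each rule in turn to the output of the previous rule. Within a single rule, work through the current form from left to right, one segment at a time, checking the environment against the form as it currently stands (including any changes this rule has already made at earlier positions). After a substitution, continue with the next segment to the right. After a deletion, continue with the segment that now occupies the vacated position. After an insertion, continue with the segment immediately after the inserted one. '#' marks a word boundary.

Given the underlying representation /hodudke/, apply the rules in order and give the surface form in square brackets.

1 Final Vowel Raising: [hodudke] → [hodudki]
2 Progressive Voicing Assimilation: [hodudki] → [hodudgi]

[hodudgi]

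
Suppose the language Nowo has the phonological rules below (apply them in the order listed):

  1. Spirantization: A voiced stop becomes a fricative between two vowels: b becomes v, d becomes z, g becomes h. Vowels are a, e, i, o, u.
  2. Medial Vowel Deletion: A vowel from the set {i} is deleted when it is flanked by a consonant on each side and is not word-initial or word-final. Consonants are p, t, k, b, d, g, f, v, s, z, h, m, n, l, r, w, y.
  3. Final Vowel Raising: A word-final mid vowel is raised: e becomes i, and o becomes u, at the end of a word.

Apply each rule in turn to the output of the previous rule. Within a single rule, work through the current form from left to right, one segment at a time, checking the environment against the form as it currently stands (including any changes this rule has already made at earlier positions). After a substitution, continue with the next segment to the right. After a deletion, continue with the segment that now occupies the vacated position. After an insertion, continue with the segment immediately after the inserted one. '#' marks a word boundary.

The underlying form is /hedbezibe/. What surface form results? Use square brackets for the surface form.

1 Spirantization: [hedbezibe] → [hedbezive]
2 Medial Vowel Deletion: [hedbezive] → [hedbezve]
3 Final Vowel Raising: [hedbezve] → [hedbezvi]

[hedbezvi]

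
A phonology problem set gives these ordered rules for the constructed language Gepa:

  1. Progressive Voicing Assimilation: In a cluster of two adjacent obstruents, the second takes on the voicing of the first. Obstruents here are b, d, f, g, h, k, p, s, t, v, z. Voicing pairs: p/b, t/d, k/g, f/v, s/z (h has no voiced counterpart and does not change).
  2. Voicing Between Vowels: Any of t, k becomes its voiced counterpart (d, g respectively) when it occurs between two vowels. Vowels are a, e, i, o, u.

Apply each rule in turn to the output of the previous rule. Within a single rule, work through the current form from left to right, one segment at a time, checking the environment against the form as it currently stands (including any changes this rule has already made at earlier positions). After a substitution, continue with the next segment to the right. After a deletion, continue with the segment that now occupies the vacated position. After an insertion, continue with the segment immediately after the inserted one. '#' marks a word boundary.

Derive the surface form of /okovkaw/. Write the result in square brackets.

[ogovgaw]

1 Progressive Voicing Assimilation: [okovkaw] → [okovgaw]
2 Voicing Between Vowels: [okovgaw] → [ogovgaw]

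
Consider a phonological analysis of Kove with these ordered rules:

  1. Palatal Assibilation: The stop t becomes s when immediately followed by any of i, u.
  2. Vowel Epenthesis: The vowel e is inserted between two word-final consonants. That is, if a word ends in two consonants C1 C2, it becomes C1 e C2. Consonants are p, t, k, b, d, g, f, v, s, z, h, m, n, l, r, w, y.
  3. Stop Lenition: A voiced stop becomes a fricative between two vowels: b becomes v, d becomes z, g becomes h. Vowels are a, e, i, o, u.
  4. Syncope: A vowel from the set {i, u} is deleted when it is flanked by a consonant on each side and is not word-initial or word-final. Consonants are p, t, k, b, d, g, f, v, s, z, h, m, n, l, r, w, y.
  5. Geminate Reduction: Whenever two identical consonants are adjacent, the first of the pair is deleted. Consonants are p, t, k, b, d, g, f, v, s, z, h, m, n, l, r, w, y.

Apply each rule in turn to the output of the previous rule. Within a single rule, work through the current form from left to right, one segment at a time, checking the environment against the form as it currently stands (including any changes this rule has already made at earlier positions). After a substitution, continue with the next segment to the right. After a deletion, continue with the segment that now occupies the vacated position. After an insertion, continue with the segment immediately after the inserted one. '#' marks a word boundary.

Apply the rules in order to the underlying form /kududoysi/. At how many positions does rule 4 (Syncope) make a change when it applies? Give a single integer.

2

1 Palatal Assibilation: no change — [kududoysi]
2 Vowel Epenthesis: no change — [kududoysi]
3 Stop Lenition: [kududoysi] → [kuzuzoysi]
4 Syncope: [kuzuzoysi] → [kzzoysi]
5 Geminate Reduction: [kzzoysi] → [kzoysi]
Rule 4 changed 2 position(s).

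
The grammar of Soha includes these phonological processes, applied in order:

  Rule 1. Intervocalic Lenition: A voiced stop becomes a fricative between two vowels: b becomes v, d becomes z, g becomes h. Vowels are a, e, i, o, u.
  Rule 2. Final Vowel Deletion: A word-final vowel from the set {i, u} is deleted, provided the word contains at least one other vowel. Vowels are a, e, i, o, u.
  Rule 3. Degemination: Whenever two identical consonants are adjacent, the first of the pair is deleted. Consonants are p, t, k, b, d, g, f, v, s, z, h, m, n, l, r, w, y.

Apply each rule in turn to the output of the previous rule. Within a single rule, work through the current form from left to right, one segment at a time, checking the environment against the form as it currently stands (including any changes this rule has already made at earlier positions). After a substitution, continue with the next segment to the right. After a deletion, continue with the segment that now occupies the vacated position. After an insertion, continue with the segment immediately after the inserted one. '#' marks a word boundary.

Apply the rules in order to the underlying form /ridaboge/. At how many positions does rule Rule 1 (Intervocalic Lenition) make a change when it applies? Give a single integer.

Rule 1 Intervocalic Lenition: [ridaboge] → [rizavohe]
Rule 2 Final Vowel Deletion: no change — [rizavohe]
Rule 3 Degemination: no change — [rizavohe]
Rule Rule 1 changed 3 position(s).

3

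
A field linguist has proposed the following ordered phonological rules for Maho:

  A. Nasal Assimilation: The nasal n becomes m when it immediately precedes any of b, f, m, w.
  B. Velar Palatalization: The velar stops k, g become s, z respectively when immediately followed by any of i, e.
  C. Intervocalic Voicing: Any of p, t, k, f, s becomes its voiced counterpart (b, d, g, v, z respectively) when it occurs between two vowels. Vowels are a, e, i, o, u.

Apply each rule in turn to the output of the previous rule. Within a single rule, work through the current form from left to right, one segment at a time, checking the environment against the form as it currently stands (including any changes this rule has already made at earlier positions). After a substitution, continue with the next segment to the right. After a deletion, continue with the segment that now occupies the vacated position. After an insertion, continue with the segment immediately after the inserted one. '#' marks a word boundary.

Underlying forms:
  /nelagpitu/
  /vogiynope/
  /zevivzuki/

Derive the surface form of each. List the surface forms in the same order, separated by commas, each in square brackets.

[nelagpidu], [voziynobe], [zevivzuzi]

/nelagpitu/:
  A Nasal Assimilation: no change — [nelagpitu]
  B Velar Palatalization: no change — [nelagpitu]
  C Intervocalic Voicing: [nelagpitu] → [nelagpidu]
/vogiynope/:
  A Nasal Assimilation: no change — [vogiynope]
  B Velar Palatalization: [vogiynope] → [voziynope]
  C Intervocalic Voicing: [voziynope] → [voziynobe]
/zevivzuki/:
  A Nasal Assimilation: no change — [zevivzuki]
  B Velar Palatalization: [zevivzuki] → [zevivzusi]
  C Intervocalic Voicing: [zevivzusi] → [zevivzuzi]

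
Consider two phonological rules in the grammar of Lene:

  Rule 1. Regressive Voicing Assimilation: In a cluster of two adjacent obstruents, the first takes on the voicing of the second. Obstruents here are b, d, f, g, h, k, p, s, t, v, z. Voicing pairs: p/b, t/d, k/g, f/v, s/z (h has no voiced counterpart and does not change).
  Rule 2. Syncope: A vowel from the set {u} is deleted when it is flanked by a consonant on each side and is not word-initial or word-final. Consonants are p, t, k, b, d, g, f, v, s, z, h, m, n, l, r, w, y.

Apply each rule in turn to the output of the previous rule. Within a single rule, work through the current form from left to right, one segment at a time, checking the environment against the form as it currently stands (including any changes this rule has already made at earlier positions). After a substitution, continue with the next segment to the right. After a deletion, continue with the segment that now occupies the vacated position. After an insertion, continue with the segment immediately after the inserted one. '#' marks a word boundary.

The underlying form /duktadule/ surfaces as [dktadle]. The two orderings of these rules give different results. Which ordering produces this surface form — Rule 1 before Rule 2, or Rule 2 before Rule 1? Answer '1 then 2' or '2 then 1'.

Order 1 then 2:
  1 Regressive Voicing Assimilation: no change — [duktadule]
  2 Syncope: [duktadule] → [dktadle]
  result: [dktadle]
Order 2 then 1:
  2 Syncope: [duktadule] → [dktadle]
  1 Regressive Voicing Assimilation: [dktadle] → [tktadle]
  result: [tktadle]

1 then 2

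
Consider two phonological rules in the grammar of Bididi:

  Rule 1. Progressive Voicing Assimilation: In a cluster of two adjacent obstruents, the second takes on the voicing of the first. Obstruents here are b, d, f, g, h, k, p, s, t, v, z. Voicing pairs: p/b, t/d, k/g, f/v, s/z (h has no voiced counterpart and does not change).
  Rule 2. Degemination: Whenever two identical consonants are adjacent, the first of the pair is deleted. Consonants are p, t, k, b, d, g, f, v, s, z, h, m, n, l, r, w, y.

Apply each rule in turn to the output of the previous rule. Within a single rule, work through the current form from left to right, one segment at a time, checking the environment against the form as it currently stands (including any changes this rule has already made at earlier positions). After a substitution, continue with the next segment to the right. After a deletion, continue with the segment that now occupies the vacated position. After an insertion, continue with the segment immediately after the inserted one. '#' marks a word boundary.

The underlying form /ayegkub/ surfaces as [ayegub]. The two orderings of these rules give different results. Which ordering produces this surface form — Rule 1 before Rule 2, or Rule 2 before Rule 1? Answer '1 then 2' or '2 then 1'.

Order 1 then 2:
  1 Progressive Voicing Assimilation: [ayegkub] → [ayeggub]
  2 Degemination: [ayeggub] → [ayegub]
  result: [ayegub]
Order 2 then 1:
  2 Degemination: no change — [ayegkub]
  1 Progressive Voicing Assimilation: [ayegkub] → [ayeggub]
  result: [ayeggub]

1 then 2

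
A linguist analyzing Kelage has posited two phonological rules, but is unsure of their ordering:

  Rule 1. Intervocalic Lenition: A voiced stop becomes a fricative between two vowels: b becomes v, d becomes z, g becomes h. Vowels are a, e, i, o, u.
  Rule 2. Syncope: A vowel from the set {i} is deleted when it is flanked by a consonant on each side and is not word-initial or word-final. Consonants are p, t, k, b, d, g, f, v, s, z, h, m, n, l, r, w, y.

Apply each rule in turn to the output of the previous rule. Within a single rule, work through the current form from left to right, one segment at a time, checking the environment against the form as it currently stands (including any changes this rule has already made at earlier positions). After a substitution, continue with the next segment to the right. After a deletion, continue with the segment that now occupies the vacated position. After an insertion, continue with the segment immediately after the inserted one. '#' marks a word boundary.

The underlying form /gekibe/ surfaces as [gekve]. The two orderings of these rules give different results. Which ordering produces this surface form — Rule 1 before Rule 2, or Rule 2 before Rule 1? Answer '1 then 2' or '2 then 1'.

1 then 2

Order 1 then 2:
  1 Intervocalic Lenition: [gekibe] → [gekive]
  2 Syncope: [gekive] → [gekve]
  result: [gekve]
Order 2 then 1:
  2 Syncope: [gekibe] → [gekbe]
  1 Intervocalic Lenition: no change — [gekbe]
  result: [gekbe]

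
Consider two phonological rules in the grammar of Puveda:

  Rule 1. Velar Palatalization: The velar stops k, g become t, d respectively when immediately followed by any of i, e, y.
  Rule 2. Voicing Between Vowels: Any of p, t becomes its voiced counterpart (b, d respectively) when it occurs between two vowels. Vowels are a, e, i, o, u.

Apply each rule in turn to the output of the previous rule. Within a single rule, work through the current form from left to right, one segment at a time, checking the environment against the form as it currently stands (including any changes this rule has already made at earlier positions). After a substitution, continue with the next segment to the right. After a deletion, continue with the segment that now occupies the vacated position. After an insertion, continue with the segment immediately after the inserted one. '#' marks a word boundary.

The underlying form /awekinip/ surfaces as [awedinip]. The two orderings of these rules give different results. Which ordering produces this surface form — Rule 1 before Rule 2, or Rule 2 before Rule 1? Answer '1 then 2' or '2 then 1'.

Order 1 then 2:
  1 Velar Palatalization: [awekinip] → [awetinip]
  2 Voicing Between Vowels: [awetinip] → [awedinip]
  result: [awedinip]
Order 2 then 1:
  2 Voicing Between Vowels: no change — [awekinip]
  1 Velar Palatalization: [awekinip] → [awetinip]
  result: [awetinip]

1 then 2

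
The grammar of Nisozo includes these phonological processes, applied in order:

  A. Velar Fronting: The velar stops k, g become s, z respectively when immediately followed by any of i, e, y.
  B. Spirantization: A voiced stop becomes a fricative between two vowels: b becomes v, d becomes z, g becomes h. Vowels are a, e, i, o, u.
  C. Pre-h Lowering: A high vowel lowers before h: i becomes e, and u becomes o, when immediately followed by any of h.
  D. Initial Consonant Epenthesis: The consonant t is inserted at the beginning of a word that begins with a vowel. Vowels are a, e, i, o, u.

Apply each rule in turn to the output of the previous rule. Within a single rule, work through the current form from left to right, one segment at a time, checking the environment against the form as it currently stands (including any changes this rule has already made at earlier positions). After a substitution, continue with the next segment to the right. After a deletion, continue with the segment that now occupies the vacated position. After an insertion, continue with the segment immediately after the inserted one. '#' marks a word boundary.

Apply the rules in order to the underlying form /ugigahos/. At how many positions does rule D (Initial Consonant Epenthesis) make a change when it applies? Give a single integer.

A Velar Fronting: [ugigahos] → [uzigahos]
B Spirantization: [uzigahos] → [uzihahos]
C Pre-h Lowering: [uzihahos] → [uzehahos]
D Initial Consonant Epenthesis: [uzehahos] → [tuzehahos]
Rule D changed 1 position(s).

1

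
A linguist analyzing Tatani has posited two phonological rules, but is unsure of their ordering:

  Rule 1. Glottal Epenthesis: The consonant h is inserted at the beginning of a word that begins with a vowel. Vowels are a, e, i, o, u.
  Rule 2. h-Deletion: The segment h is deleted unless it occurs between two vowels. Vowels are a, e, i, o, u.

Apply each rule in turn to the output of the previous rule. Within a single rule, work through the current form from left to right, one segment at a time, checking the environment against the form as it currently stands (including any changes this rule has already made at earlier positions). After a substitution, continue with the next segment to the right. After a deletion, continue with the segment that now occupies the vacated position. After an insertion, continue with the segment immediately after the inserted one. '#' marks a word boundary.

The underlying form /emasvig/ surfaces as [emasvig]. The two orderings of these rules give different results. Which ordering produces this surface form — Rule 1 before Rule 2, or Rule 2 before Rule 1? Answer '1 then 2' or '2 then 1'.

Order 1 then 2:
  1 Glottal Epenthesis: [emasvig] → [hemasvig]
  2 h-Deletion: [hemasvig] → [emasvig]
  result: [emasvig]
Order 2 then 1:
  2 h-Deletion: no change — [emasvig]
  1 Glottal Epenthesis: [emasvig] → [hemasvig]
  result: [hemasvig]

1 then 2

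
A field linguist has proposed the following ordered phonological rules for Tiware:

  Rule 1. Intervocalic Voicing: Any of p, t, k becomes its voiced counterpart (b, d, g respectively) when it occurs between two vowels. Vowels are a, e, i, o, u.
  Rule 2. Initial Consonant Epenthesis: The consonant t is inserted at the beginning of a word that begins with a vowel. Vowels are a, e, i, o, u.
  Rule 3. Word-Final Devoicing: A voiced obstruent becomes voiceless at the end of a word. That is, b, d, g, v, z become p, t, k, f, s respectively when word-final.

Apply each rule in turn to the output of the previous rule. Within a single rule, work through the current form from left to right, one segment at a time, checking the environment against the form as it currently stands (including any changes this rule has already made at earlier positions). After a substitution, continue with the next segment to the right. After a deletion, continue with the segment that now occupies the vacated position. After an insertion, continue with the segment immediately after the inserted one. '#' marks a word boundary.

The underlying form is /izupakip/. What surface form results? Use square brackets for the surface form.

[tizubagip]

Rule 1 Intervocalic Voicing: [izupakip] → [izubagip]
Rule 2 Initial Consonant Epenthesis: [izubagip] → [tizubagip]
Rule 3 Word-Final Devoicing: no change — [tizubagip]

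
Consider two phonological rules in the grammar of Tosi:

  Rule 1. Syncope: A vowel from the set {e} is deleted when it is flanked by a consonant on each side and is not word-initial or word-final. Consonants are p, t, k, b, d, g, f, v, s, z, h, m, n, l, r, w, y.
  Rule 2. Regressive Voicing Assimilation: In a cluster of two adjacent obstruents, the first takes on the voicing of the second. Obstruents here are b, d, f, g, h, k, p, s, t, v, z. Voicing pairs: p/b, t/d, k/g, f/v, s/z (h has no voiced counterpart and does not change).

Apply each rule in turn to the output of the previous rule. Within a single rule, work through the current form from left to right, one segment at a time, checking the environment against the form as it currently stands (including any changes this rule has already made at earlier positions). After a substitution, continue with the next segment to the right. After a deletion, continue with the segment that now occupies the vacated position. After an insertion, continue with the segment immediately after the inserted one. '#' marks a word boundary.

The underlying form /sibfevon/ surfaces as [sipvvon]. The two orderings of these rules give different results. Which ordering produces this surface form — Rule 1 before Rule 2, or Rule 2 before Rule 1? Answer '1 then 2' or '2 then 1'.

1 then 2

Order 1 then 2:
  1 Syncope: [sibfevon] → [sibfvon]
  2 Regressive Voicing Assimilation: [sibfvon] → [sipvvon]
  result: [sipvvon]
Order 2 then 1:
  2 Regressive Voicing Assimilation: [sibfevon] → [sipfevon]
  1 Syncope: [sipfevon] → [sipfvon]
  result: [sipfvon]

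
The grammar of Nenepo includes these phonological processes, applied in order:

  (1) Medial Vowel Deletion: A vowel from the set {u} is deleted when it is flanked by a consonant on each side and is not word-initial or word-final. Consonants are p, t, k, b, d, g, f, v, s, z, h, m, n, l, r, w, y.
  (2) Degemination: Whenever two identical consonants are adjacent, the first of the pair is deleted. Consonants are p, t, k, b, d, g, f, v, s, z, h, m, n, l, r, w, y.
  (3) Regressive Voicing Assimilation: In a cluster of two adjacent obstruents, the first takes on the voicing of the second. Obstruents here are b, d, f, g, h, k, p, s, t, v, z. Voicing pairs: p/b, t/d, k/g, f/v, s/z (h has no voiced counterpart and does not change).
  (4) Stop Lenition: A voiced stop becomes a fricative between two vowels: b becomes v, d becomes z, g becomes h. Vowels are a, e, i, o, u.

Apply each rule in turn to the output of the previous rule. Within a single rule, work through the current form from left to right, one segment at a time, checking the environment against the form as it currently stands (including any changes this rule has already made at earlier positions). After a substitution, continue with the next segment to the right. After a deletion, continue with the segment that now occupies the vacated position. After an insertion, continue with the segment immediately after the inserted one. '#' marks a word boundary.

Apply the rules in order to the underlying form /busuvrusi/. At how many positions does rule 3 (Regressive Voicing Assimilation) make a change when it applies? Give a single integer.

2

(1) Medial Vowel Deletion: [busuvrusi] → [bsvrsi]
(2) Degemination: no change — [bsvrsi]
(3) Regressive Voicing Assimilation: [bsvrsi] → [pzvrsi]
(4) Stop Lenition: no change — [pzvrsi]
Rule 3 changed 2 position(s).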